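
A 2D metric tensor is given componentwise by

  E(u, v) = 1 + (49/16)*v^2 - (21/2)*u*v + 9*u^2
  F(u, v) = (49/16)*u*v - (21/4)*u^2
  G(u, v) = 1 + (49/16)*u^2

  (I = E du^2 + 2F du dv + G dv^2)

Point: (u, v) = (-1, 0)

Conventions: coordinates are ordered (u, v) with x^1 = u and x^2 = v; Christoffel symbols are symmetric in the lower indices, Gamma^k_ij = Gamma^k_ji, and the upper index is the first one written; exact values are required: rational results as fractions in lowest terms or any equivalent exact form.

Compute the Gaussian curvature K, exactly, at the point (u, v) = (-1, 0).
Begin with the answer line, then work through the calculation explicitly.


Answer: K = -784/43681

E = 10, F = -21/4, G = 65/16, EG - F^2 = 209/16 at the point
E_u = -18, E_v = 21/2, F_u = 21/2, F_v = -49/16, G_u = -49/8, G_v = 0
E_vv = 49/8, F_uv = 49/16, G_uu = 49/8
Using the Brioschi determinant formula for K from the metric derivatives:
M1 = [[-E_vv/2 + F_uv - G_uu/2, E_u/2, F_u - E_v/2], [F_v - G_u/2, E, F], [G_v/2, F, G]] = [[-49/16, -9, 21/4], [0, 10, -21/4], [0, -21/4, 65/16]]; det M1 = -10241/256
M2 = [[0, E_v/2, G_u/2], [E_v/2, E, F], [G_u/2, F, G]] = [[0, 21/4, -49/16], [21/4, 10, -21/4], [-49/16, -21/4, 65/16]]; det M2 = -9457/256
det M1 - det M2 = -49/16; K = -49/16 / (209/16)^2 = -784/43681


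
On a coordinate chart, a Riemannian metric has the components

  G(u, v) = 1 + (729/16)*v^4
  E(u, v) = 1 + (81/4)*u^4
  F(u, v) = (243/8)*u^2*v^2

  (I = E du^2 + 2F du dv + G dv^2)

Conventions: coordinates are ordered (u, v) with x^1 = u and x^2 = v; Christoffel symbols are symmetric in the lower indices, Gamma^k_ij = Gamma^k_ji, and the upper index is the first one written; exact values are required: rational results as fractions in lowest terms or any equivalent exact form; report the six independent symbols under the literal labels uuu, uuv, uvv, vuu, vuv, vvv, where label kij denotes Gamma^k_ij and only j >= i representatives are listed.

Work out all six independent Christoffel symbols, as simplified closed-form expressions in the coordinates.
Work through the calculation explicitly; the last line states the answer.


E = 1 + (81/4)*u^4; F = (243/8)*u^2*v^2; G = 1 + (729/16)*v^4
Gamma^k_ij = (1/2) g^{kl} (d_i g_jl + d_j g_il - d_l g_ij), with g^inv = (1/(EG-F^2)) [[G, -F], [-F, E]]
first partials: E_u = 81*u^3, E_v = 0, F_u = (243/4)*u*v^2, F_v = (243/4)*u^2*v, G_u = 0, G_v = (729/4)*v^3
D = EG - F^2 = 1 + (729/16)*v^4 + (81/4)*u^4
expanded: Gamma^u_uu = (G E_u - 2F F_u + F E_v)/(2D), Gamma^u_uv = (G E_v - F G_u)/(2D), Gamma^u_vv = (2G F_v - G G_u - F G_v)/(2D), Gamma^v_uu = (2E F_u - E E_v - F E_u)/(2D), Gamma^v_uv = (E G_u - F E_v)/(2D), Gamma^v_vv = (E G_v - 2F F_v + F G_u)/(2D); substitute and cancel common factors

Answer: Gamma_uuu = 648*u^3/(324*u^4 + 729*v^4 + 16), Gamma_uuv = 0, Gamma_uvv = 972*u^2*v/(324*u^4 + 729*v^4 + 16), Gamma_vuu = 972*u*v^2/(324*u^4 + 729*v^4 + 16), Gamma_vuv = 0, Gamma_vvv = 1458*v^3/(324*u^4 + 729*v^4 + 16)


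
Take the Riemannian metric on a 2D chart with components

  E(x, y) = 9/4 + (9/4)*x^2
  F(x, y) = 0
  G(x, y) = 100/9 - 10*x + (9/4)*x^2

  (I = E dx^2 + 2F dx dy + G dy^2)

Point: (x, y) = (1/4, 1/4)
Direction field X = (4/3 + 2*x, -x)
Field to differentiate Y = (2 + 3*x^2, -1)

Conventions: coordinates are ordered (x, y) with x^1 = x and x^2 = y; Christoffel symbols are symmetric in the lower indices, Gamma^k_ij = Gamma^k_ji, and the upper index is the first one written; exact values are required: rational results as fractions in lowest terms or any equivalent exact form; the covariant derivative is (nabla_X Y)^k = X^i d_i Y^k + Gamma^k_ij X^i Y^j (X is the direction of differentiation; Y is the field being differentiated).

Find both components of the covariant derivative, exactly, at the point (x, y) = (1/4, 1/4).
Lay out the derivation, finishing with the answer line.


E = 153/64, F = 0, G = 5041/576 at the point
E_x = 9/8, E_y = 0, F_x = 0, F_y = 0, G_x = -71/8, G_y = 0
EG - F^2 = 85697/4096;  g^inv = (4096/85697) * [[5041/576, 0], [0, 153/64]]
first-kind symbols [ij,l] = (1/2)(d_i g_jl + d_j g_il - d_l g_ij): [xx,x] = E_x/2 = 9/16, [xx,y] = F_x - E_y/2 = 0, [xy,x] = E_y/2 = 0, [xy,y] = G_x/2 = -71/16, [yy,x] = F_y - G_x/2 = 71/16, [yy,y] = G_y/2 = 0
Gamma^x_ij = (G*[ij,x] - F*[ij,y])/(EG - F^2), Gamma^y_ij = (E*[ij,y] - F*[ij,x])/(EG - F^2)
Gamma_xxx = 4/17, Gamma_xxy = 0, Gamma_xyy = 284/153, Gamma_yxx = 0, Gamma_yxy = -36/71, Gamma_yyy = 0
X = (11/6, -1/4), Y = (35/16, -1) at the point

Answer: (nabla_X Y)^x = 5089/1224, (nabla_X Y)^y = 1371/1136


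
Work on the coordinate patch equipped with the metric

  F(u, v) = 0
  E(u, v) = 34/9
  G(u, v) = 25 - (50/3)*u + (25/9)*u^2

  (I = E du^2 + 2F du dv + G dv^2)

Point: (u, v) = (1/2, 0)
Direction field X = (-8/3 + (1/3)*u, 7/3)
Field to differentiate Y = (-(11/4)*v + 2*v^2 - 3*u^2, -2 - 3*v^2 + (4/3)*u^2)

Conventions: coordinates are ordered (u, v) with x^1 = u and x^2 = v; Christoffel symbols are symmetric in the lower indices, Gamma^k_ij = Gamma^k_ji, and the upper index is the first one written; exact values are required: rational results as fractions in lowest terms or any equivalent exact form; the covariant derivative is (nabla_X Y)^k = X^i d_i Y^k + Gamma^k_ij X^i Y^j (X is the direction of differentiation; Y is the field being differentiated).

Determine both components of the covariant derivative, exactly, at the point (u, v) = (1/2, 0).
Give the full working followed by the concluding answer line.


E = 34/9, F = 0, G = 625/36 at the point
E_u = 0, E_v = 0, F_u = 0, F_v = 0, G_u = -125/9, G_v = 0
EG - F^2 = 10625/162;  g^inv = (162/10625) * [[625/36, 0], [0, 34/9]]
first-kind symbols [ij,l] = (1/2)(d_i g_jl + d_j g_il - d_l g_ij): [uu,u] = E_u/2 = 0, [uu,v] = F_u - E_v/2 = 0, [uv,u] = E_v/2 = 0, [uv,v] = G_u/2 = -125/18, [vv,u] = F_v - G_u/2 = 125/18, [vv,v] = G_v/2 = 0
Gamma^u_ij = (G*[ij,u] - F*[ij,v])/(EG - F^2), Gamma^v_ij = (E*[ij,v] - F*[ij,u])/(EG - F^2)
Gamma_uuu = 0, Gamma_uuv = 0, Gamma_uvv = 125/68, Gamma_vuu = 0, Gamma_vuv = -2/5, Gamma_vvv = 0
X = (-5/2, 7/3), Y = (-3/4, -5/3) at the point

Answer: (nabla_X Y)^u = -928/153, (nabla_X Y)^v = -43/10


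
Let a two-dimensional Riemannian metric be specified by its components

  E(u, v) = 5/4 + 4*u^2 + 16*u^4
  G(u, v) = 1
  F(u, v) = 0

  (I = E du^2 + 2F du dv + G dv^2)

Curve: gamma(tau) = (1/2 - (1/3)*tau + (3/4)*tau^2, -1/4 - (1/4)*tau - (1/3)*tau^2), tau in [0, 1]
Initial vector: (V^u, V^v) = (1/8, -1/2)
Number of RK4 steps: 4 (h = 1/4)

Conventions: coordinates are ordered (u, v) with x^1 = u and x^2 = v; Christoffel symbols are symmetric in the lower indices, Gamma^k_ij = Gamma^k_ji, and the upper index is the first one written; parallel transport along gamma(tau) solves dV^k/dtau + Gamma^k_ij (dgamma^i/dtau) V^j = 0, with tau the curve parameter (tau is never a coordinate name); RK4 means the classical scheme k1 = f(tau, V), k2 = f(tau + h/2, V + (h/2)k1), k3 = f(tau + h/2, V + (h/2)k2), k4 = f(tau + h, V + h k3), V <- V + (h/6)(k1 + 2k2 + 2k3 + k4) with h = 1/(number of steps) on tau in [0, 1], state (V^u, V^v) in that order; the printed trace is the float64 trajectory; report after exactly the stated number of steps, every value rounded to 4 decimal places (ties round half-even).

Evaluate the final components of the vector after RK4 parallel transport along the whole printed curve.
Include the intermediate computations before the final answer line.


gamma'(tau) = (-1/3 + (3/2)*tau, -1/4 - (2/3)*tau); f(tau, V)^k = -Gamma^k_ij(gamma(tau)) gamma'^i(tau) V^j; h = 1/4; intermediate values shown to 6 dp
curve data and Christoffel symbols at the stage parameters:
  tau = 0.000000: gamma = (0.500000, -0.250000), gamma' = (-0.333333, -0.250000); Gamma_uuu = 1.846154, Gamma_uuv = 0.000000, Gamma_uvv = 0.000000, Gamma_vuu = 0.000000, Gamma_vuv = 0.000000, Gamma_vvv = 0.000000
  tau = 0.125000: gamma = (0.470052, -0.286458), gamma' = (-0.145833, -0.333333); Gamma_uuu = 1.785195, Gamma_uuv = 0.000000, Gamma_uvv = 0.000000, Gamma_vuu = 0.000000, Gamma_vuv = 0.000000, Gamma_vvv = 0.000000
  tau = 0.250000: gamma = (0.463542, -0.333333), gamma' = (0.041667, -0.416667); Gamma_uuu = 1.770039, Gamma_uuv = 0.000000, Gamma_uvv = 0.000000, Gamma_vuu = 0.000000, Gamma_vuv = 0.000000, Gamma_vvv = 0.000000
  tau = 0.375000: gamma = (0.480469, -0.390625), gamma' = (0.229167, -0.500000); Gamma_uuu = 1.808021, Gamma_uuv = 0.000000, Gamma_uvv = 0.000000, Gamma_vuu = 0.000000, Gamma_vuv = 0.000000, Gamma_vvv = 0.000000
  tau = 0.500000: gamma = (0.520833, -0.458333), gamma' = (0.416667, -0.583333); Gamma_uuu = 1.880302, Gamma_uuv = 0.000000, Gamma_uvv = 0.000000, Gamma_vuu = 0.000000, Gamma_vuv = 0.000000, Gamma_vvv = 0.000000
  tau = 0.625000: gamma = (0.584635, -0.536458), gamma' = (0.604167, -0.666667); Gamma_uuu = 1.946548, Gamma_uuv = 0.000000, Gamma_uvv = 0.000000, Gamma_vuu = 0.000000, Gamma_vuv = 0.000000, Gamma_vvv = 0.000000
  tau = 0.750000: gamma = (0.671875, -0.625000), gamma' = (0.791667, -0.750000); Gamma_uuu = 1.962124, Gamma_uuv = 0.000000, Gamma_uvv = 0.000000, Gamma_vuu = 0.000000, Gamma_vuv = 0.000000, Gamma_vvv = 0.000000
  tau = 0.875000: gamma = (0.782552, -0.723958), gamma' = (0.979167, -0.833333); Gamma_uuu = 1.903681, Gamma_uuv = 0.000000, Gamma_uvv = 0.000000, Gamma_vuu = 0.000000, Gamma_vuv = 0.000000, Gamma_vvv = 0.000000
  tau = 1.000000: gamma = (0.916667, -0.833333), gamma' = (1.166667, -0.916667); Gamma_uuu = 1.779890, Gamma_uuv = 0.000000, Gamma_uvv = 0.000000, Gamma_vuu = 0.000000, Gamma_vuv = 0.000000, Gamma_vvv = 0.000000
step 0: V^u = 0.1250, V^v = -0.5000
step 1: k1 = (0.076923, 0.000000), k2 = (0.035046, 0.000000), k3 = (0.033683, 0.000000), k4 = (-0.009840, 0.000000); V <- V + (h/6)(k1 + 2k2 + 2k3 + k4): V^u = 0.1335, V^v = -0.5000
step 2: k1 = (-0.009848, 0.000000), k2 = (-0.054813, 0.000000), k3 = (-0.052485, 0.000000), k4 = (-0.094330, 0.000000); V <- V + (h/6)(k1 + 2k2 + 2k3 + k4): V^u = 0.1202, V^v = -0.5000
step 3: k1 = (-0.094203, 0.000000), k2 = (-0.127559, 0.000000), k3 = (-0.122656, 0.000000), k4 = (-0.139143, 0.000000); V <- V + (h/6)(k1 + 2k2 + 2k3 + k4): V^u = 0.0897, V^v = -0.5000
step 4: k1 = (-0.139283, 0.000000), k2 = (-0.134687, 0.000000), k3 = (-0.135758, 0.000000), k4 = (-0.115719, 0.000000); V <- V + (h/6)(k1 + 2k2 + 2k3 + k4): V^u = 0.0565, V^v = -0.5000

Answer: V^u = 0.0565, V^v = -0.5000


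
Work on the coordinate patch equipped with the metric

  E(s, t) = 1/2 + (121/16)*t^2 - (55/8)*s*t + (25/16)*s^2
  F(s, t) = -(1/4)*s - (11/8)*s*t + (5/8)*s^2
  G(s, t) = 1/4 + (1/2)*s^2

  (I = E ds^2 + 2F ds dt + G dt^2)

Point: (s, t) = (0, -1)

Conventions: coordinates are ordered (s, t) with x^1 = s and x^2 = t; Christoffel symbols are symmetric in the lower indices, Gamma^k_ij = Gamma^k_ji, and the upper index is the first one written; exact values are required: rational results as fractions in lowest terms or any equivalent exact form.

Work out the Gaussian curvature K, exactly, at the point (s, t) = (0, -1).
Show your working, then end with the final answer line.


E = 129/16, F = 0, G = 1/4, EG - F^2 = 129/64 at the point
E_s = 55/8, E_t = -121/8, F_s = 9/8, F_t = 0, G_s = 0, G_t = 0
E_tt = 121/8, F_st = -11/8, G_ss = 1
Evaluate Brioschi's two determinant matrices M1, M2 and divide by (EG - F^2)^2.
M1 = [[-E_tt/2 + F_st - G_ss/2, E_s/2, F_s - E_t/2], [F_t - G_s/2, E, F], [G_t/2, F, G]] = [[-151/16, 55/16, 139/16], [0, 129/16, 0], [0, 0, 1/4]]; det M1 = -19479/1024
M2 = [[0, E_t/2, G_s/2], [E_t/2, E, F], [G_s/2, F, G]] = [[0, -121/16, 0], [-121/16, 129/16, 0], [0, 0, 1/4]]; det M2 = -14641/1024
det M1 - det M2 = -2419/512; K = -2419/512 / (129/64)^2 = -19352/16641

Answer: K = -19352/16641


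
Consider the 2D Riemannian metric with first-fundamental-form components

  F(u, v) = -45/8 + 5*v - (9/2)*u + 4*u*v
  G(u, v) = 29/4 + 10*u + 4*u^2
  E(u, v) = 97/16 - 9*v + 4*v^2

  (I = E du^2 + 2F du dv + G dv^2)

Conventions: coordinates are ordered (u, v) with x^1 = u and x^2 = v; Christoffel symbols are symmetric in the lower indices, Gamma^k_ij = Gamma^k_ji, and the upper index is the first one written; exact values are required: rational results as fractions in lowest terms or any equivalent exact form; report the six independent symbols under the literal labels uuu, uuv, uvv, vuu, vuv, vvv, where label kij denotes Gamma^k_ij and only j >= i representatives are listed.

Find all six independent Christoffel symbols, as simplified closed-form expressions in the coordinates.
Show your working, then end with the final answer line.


E = 97/16 - 9*v + 4*v^2; F = -45/8 + 5*v - (9/2)*u + 4*u*v; G = 29/4 + 10*u + 4*u^2
Gamma^k_ij = (1/2) g^{kl} (d_i g_jl + d_j g_il - d_l g_ij), with g^inv = (1/(EG-F^2)) [[G, -F], [-F, E]]
first partials: E_u = 0, E_v = -9 + 8*v, F_u = -9/2 + 4*v, F_v = 5 + 4*u, G_u = 10 + 8*u, G_v = 0
D = EG - F^2 = 197/16 - 9*v + 10*u + 4*v^2 + 4*u^2
expanded: Gamma^u_uu = (G E_u - 2F F_u + F E_v)/(2D), Gamma^u_uv = (G E_v - F G_u)/(2D), Gamma^u_vv = (2G F_v - G G_u - F G_v)/(2D), Gamma^v_uu = (2E F_u - E E_v - F E_u)/(2D), Gamma^v_uv = (E G_u - F E_v)/(2D), Gamma^v_vv = (E G_v - 2F F_v + F G_u)/(2D); substitute and cancel common factors

Answer: Gamma_uuu = 0, Gamma_uuv = (64*v - 72)/(64*u^2 + 160*u + 64*v^2 - 144*v + 197), Gamma_uvv = 0, Gamma_vuu = 0, Gamma_vuv = (64*u + 80)/(64*u^2 + 160*u + 64*v^2 - 144*v + 197), Gamma_vvv = 0


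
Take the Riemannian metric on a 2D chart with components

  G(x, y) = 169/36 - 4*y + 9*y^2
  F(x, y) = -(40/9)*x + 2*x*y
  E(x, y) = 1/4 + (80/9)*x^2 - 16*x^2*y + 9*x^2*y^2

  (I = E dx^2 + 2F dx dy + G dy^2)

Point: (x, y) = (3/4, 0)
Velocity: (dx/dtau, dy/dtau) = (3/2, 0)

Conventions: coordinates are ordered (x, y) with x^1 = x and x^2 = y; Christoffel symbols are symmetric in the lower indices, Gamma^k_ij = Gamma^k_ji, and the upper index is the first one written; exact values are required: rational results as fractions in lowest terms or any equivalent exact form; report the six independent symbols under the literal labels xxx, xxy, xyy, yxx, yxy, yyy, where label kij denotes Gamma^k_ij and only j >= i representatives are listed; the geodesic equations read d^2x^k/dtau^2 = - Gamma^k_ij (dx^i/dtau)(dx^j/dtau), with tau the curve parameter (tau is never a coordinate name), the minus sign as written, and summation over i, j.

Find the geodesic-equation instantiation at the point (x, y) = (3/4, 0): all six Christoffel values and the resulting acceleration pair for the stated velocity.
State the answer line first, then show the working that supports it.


Answer: Gamma_xxx = 13600/5847, Gamma_xxy = -3042/1949, Gamma_xyy = 54/1949, Gamma_yxx = 3242/1949, Gamma_yxy = -2160/1949, Gamma_yyy = -792/1949; accelerations (d^2x/dtau^2, d^2y/dtau^2) = (-10200/1949, -14589/3898)

E = 21/4, F = -10/3, G = 169/36 at the point
E_x = 40/3, E_y = -9, F_x = -40/9, F_y = 3/2, G_x = 0, G_y = -4
EG - F^2 = 1949/144;  g^inv = (144/1949) * [[169/36, 10/3], [10/3, 21/4]]
first-kind symbols [ij,l] = (1/2)(d_i g_jl + d_j g_il - d_l g_ij): [xx,x] = E_x/2 = 20/3, [xx,y] = F_x - E_y/2 = 1/18, [xy,x] = E_y/2 = -9/2, [xy,y] = G_x/2 = 0, [yy,x] = F_y - G_x/2 = 3/2, [yy,y] = G_y/2 = -2
Gamma^x_ij = (G*[ij,x] - F*[ij,y])/(EG - F^2), Gamma^y_ij = (E*[ij,y] - F*[ij,x])/(EG - F^2)
Gamma_xxx = 13600/5847, Gamma_xxy = -3042/1949, Gamma_xyy = 54/1949, Gamma_yxx = 3242/1949, Gamma_yxy = -2160/1949, Gamma_yyy = -792/1949
d^2x/dtau^2 = -(Gamma_xxx*(3/2)^2 + 2*Gamma_xxy*(3/2)*(0) + Gamma_xyy*(0)^2) = -10200/1949
d^2y/dtau^2 = -(Gamma_yxx*(3/2)^2 + 2*Gamma_yxy*(3/2)*(0) + Gamma_yyy*(0)^2) = -14589/3898


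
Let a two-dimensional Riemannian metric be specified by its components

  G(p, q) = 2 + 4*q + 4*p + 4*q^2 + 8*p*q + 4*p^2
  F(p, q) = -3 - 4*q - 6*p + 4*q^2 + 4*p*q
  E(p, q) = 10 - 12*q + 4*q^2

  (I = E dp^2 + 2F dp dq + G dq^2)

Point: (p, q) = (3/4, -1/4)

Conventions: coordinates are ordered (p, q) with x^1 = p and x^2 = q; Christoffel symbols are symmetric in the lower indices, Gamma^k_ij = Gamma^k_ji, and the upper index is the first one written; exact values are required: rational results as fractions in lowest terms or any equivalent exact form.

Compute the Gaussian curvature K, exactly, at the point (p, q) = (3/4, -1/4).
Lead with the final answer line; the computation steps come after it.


Answer: K = -64/4761

E = 53/4, F = -7, G = 5, EG - F^2 = 69/4 at the point
E_p = 0, E_q = -14, F_p = -7, F_q = -3, G_p = 8, G_q = 8
E_qq = 8, F_pq = 4, G_pp = 8
Using the Brioschi determinant formula for K from the metric derivatives:
M1 = [[-E_qq/2 + F_pq - G_pp/2, E_p/2, F_p - E_q/2], [F_q - G_p/2, E, F], [G_q/2, F, G]] = [[-4, 0, 0], [-7, 53/4, -7], [4, -7, 5]]; det M1 = -69
M2 = [[0, E_q/2, G_p/2], [E_q/2, E, F], [G_p/2, F, G]] = [[0, -7, 4], [-7, 53/4, -7], [4, -7, 5]]; det M2 = -65
det M1 - det M2 = -4; K = -4 / (69/4)^2 = -64/4761


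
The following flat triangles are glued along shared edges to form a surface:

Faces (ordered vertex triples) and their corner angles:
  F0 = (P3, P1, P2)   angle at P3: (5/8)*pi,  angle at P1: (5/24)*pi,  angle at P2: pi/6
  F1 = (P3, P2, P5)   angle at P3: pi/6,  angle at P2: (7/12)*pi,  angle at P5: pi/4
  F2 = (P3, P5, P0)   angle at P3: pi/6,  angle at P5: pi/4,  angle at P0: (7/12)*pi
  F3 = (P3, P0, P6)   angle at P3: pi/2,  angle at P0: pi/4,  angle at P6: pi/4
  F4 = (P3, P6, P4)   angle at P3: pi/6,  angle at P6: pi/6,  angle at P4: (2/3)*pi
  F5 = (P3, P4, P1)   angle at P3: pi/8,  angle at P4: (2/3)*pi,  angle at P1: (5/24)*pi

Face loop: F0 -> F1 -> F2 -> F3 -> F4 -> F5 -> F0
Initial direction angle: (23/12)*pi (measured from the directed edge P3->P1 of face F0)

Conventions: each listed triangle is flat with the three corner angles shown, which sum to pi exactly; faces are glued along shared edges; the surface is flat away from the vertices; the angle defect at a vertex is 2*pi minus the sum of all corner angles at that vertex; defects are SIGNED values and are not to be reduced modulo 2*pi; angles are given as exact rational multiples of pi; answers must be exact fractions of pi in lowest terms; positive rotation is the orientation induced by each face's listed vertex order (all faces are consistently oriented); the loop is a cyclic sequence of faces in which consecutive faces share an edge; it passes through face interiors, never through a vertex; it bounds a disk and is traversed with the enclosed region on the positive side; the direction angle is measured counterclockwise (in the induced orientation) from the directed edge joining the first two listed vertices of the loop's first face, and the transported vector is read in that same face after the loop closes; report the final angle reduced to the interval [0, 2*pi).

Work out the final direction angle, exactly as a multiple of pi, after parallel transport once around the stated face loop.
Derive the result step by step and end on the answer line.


enclosed vertex P3: corner angles sum to (7/4)*pi, defect = 2*pi - (7/4)*pi = pi/4
summing the enclosed defects onto the initial angle, mod 2*pi in the induced orientation:
final angle = (23/12)*pi + pi/4 = pi/6 (mod 2*pi)

Answer: final direction angle = pi/6


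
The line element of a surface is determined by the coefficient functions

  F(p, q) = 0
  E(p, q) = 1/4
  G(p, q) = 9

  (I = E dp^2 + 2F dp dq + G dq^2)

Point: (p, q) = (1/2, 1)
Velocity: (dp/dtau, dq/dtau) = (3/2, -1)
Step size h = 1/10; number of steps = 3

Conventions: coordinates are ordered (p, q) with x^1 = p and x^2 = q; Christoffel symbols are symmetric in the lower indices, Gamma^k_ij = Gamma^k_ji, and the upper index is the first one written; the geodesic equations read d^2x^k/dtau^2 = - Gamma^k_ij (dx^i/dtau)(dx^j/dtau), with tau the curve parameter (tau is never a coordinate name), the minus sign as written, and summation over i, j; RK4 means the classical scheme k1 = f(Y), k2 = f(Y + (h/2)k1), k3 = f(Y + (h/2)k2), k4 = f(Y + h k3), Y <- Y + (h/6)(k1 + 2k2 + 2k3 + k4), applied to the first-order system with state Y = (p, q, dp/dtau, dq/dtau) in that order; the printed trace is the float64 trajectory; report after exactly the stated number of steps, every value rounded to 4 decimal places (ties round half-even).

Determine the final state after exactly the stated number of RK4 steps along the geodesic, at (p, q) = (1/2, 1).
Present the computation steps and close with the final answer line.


f(Y) = (dp/dtau, dq/dtau, -Gamma^p_ij Y'^i Y'^j, -Gamma^q_ij Y'^i Y'^j) with the Gammas evaluated at the stage position; h = 0.100000; intermediate values shown to 6 dp
step 0: p = 0.5000, q = 1.0000, dp/dtau = 1.5000, dq/dtau = -1.0000
step 1:
  k1: at (p, q) = (0.500000, 1.000000), (dp/dtau, dq/dtau) = (1.500000, -1.000000); Gamma_ppp = 0.000000, Gamma_ppq = 0.000000, Gamma_pqq = 0.000000, Gamma_qpp = 0.000000, Gamma_qpq = 0.000000, Gamma_qqq = 0.000000; k1 = (1.500000, -1.000000, 0.000000, 0.000000)
  k2: at (p, q) = (0.575000, 0.950000), (dp/dtau, dq/dtau) = (1.500000, -1.000000); Gamma_ppp = 0.000000, Gamma_ppq = 0.000000, Gamma_pqq = 0.000000, Gamma_qpp = 0.000000, Gamma_qpq = 0.000000, Gamma_qqq = 0.000000; k2 = (1.500000, -1.000000, 0.000000, 0.000000)
  k3: at (p, q) = (0.575000, 0.950000), (dp/dtau, dq/dtau) = (1.500000, -1.000000); Gamma_ppp = 0.000000, Gamma_ppq = 0.000000, Gamma_pqq = 0.000000, Gamma_qpp = 0.000000, Gamma_qpq = 0.000000, Gamma_qqq = 0.000000; k3 = (1.500000, -1.000000, 0.000000, 0.000000)
  k4: at (p, q) = (0.650000, 0.900000), (dp/dtau, dq/dtau) = (1.500000, -1.000000); Gamma_ppp = 0.000000, Gamma_ppq = 0.000000, Gamma_pqq = 0.000000, Gamma_qpp = 0.000000, Gamma_qpq = 0.000000, Gamma_qqq = 0.000000; k4 = (1.500000, -1.000000, 0.000000, 0.000000)
  Y <- Y + (h/6)(k1 + 2k2 + 2k3 + k4): p = 0.6500, q = 0.9000, dp/dtau = 1.5000, dq/dtau = -1.0000
step 2:
  k1: at (p, q) = (0.650000, 0.900000), (dp/dtau, dq/dtau) = (1.500000, -1.000000); Gamma_ppp = 0.000000, Gamma_ppq = 0.000000, Gamma_pqq = 0.000000, Gamma_qpp = 0.000000, Gamma_qpq = 0.000000, Gamma_qqq = 0.000000; k1 = (1.500000, -1.000000, 0.000000, 0.000000)
  k2: at (p, q) = (0.725000, 0.850000), (dp/dtau, dq/dtau) = (1.500000, -1.000000); Gamma_ppp = 0.000000, Gamma_ppq = 0.000000, Gamma_pqq = 0.000000, Gamma_qpp = 0.000000, Gamma_qpq = 0.000000, Gamma_qqq = 0.000000; k2 = (1.500000, -1.000000, 0.000000, 0.000000)
  k3: at (p, q) = (0.725000, 0.850000), (dp/dtau, dq/dtau) = (1.500000, -1.000000); Gamma_ppp = 0.000000, Gamma_ppq = 0.000000, Gamma_pqq = 0.000000, Gamma_qpp = 0.000000, Gamma_qpq = 0.000000, Gamma_qqq = 0.000000; k3 = (1.500000, -1.000000, 0.000000, 0.000000)
  k4: at (p, q) = (0.800000, 0.800000), (dp/dtau, dq/dtau) = (1.500000, -1.000000); Gamma_ppp = 0.000000, Gamma_ppq = 0.000000, Gamma_pqq = 0.000000, Gamma_qpp = 0.000000, Gamma_qpq = 0.000000, Gamma_qqq = 0.000000; k4 = (1.500000, -1.000000, 0.000000, 0.000000)
  Y <- Y + (h/6)(k1 + 2k2 + 2k3 + k4): p = 0.8000, q = 0.8000, dp/dtau = 1.5000, dq/dtau = -1.0000
step 3:
  k1: at (p, q) = (0.800000, 0.800000), (dp/dtau, dq/dtau) = (1.500000, -1.000000); Gamma_ppp = 0.000000, Gamma_ppq = 0.000000, Gamma_pqq = 0.000000, Gamma_qpp = 0.000000, Gamma_qpq = 0.000000, Gamma_qqq = 0.000000; k1 = (1.500000, -1.000000, 0.000000, 0.000000)
  k2: at (p, q) = (0.875000, 0.750000), (dp/dtau, dq/dtau) = (1.500000, -1.000000); Gamma_ppp = 0.000000, Gamma_ppq = 0.000000, Gamma_pqq = 0.000000, Gamma_qpp = 0.000000, Gamma_qpq = 0.000000, Gamma_qqq = 0.000000; k2 = (1.500000, -1.000000, 0.000000, 0.000000)
  k3: at (p, q) = (0.875000, 0.750000), (dp/dtau, dq/dtau) = (1.500000, -1.000000); Gamma_ppp = 0.000000, Gamma_ppq = 0.000000, Gamma_pqq = 0.000000, Gamma_qpp = 0.000000, Gamma_qpq = 0.000000, Gamma_qqq = 0.000000; k3 = (1.500000, -1.000000, 0.000000, 0.000000)
  k4: at (p, q) = (0.950000, 0.700000), (dp/dtau, dq/dtau) = (1.500000, -1.000000); Gamma_ppp = 0.000000, Gamma_ppq = 0.000000, Gamma_pqq = 0.000000, Gamma_qpp = 0.000000, Gamma_qpq = 0.000000, Gamma_qqq = 0.000000; k4 = (1.500000, -1.000000, 0.000000, 0.000000)
  Y <- Y + (h/6)(k1 + 2k2 + 2k3 + k4): p = 0.9500, q = 0.7000, dp/dtau = 1.5000, dq/dtau = -1.0000

Answer: p = 0.9500, q = 0.7000, dp/dtau = 1.5000, dq/dtau = -1.0000


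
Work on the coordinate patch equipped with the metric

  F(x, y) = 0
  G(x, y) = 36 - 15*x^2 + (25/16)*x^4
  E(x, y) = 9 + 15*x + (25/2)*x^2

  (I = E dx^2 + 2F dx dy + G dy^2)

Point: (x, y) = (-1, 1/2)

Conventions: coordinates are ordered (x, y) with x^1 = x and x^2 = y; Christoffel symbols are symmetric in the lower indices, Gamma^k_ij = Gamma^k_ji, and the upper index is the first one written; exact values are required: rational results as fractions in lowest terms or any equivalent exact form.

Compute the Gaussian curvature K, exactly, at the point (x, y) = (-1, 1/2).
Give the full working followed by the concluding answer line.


E = 13/2, F = 0, G = 361/16, EG - F^2 = 4693/32 at the point
E_x = -10, E_y = 0, F_x = 0, F_y = 0, G_x = 95/4, G_y = 0
E_yy = 0, F_xy = 0, G_xx = -45/4
K follows from Brioschi's formula, (det M1 - det M2)/(EG - F^2)^2.
M1 = [[-E_yy/2 + F_xy - G_xx/2, E_x/2, F_x - E_y/2], [F_y - G_x/2, E, F], [G_y/2, F, G]] = [[45/8, -5, 0], [-95/8, 13/2, 0], [0, 0, 361/16]]; det M1 = -131765/256
M2 = [[0, E_y/2, G_x/2], [E_y/2, E, F], [G_x/2, F, G]] = [[0, 0, 95/8], [0, 13/2, 0], [95/8, 0, 361/16]]; det M2 = -117325/128
det M1 - det M2 = 102885/256; K = 102885/256 / (4693/32)^2 = 60/3211

Answer: K = 60/3211


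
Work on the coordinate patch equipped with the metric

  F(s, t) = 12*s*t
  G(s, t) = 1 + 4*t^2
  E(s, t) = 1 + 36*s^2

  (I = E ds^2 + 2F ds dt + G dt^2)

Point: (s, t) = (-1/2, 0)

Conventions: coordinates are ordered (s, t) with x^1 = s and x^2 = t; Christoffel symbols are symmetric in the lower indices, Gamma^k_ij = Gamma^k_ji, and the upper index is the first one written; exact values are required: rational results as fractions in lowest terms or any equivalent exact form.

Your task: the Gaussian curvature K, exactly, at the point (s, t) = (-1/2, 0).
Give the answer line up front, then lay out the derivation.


Answer: K = 3/25

E = 10, F = 0, G = 1, EG - F^2 = 10 at the point
E_s = -36, E_t = 0, F_s = 0, F_t = -6, G_s = 0, G_t = 0
E_tt = 0, F_st = 12, G_ss = 0
Brioschi: K = (det M1 - det M2) / (EG - F^2)^2 with the standard first/second-derivative matrices M1, M2.
M1 = [[-E_tt/2 + F_st - G_ss/2, E_s/2, F_s - E_t/2], [F_t - G_s/2, E, F], [G_t/2, F, G]] = [[12, -18, 0], [-6, 10, 0], [0, 0, 1]]; det M1 = 12
M2 = [[0, E_t/2, G_s/2], [E_t/2, E, F], [G_s/2, F, G]] = [[0, 0, 0], [0, 10, 0], [0, 0, 1]]; det M2 = 0
det M1 - det M2 = 12; K = 12 / (10)^2 = 3/25


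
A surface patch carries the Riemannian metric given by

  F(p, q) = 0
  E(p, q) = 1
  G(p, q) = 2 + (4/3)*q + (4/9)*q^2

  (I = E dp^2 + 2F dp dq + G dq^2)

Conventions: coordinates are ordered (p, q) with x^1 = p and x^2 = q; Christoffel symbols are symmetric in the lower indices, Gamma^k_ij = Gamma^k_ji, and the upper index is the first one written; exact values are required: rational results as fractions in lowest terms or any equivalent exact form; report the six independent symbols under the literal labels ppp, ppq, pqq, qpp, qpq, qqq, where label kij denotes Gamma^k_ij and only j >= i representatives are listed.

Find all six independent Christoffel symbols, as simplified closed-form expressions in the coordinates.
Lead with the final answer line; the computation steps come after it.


Answer: Gamma_ppp = 0, Gamma_ppq = 0, Gamma_pqq = 0, Gamma_qpp = 0, Gamma_qpq = 0, Gamma_qqq = (2*q + 3)/(2*q^2 + 6*q + 9)

E = 1; F = 0; G = 2 + (4/3)*q + (4/9)*q^2
Gamma^k_ij = (1/2) g^{kl} (d_i g_jl + d_j g_il - d_l g_ij), with g^inv = (1/(EG-F^2)) [[G, -F], [-F, E]]
first partials: E_p = 0, E_q = 0, F_p = 0, F_q = 0, G_p = 0, G_q = 4/3 + (8/9)*q
D = EG - F^2 = 2 + (4/3)*q + (4/9)*q^2
expanded: Gamma^p_pp = (G E_p - 2F F_p + F E_q)/(2D), Gamma^p_pq = (G E_q - F G_p)/(2D), Gamma^p_qq = (2G F_q - G G_p - F G_q)/(2D), Gamma^q_pp = (2E F_p - E E_q - F E_p)/(2D), Gamma^q_pq = (E G_p - F E_q)/(2D), Gamma^q_qq = (E G_q - 2F F_q + F G_p)/(2D); substitute and cancel common factors


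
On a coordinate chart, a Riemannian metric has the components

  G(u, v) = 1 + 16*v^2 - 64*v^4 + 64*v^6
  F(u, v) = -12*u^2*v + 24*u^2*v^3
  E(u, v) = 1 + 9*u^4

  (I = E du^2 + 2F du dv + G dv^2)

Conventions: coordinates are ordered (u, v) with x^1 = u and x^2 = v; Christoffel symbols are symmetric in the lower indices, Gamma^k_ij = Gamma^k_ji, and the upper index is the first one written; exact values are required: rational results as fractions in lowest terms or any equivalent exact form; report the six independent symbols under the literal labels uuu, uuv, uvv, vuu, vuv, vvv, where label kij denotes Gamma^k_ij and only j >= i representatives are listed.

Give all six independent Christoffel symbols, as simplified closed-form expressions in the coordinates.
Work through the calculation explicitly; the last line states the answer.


E = 1 + 9*u^4; F = -12*u^2*v + 24*u^2*v^3; G = 1 + 16*v^2 - 64*v^4 + 64*v^6
Gamma^k_ij = (1/2) g^{kl} (d_i g_jl + d_j g_il - d_l g_ij), with g^inv = (1/(EG-F^2)) [[G, -F], [-F, E]]
first partials: E_u = 36*u^3, E_v = 0, F_u = -24*u*v + 48*u*v^3, F_v = -12*u^2 + 72*u^2*v^2, G_u = 0, G_v = 32*v - 256*v^3 + 384*v^5
D = EG - F^2 = 1 + 16*v^2 - 64*v^4 + 9*u^4 + 64*v^6
expanded: Gamma^u_uu = (G E_u - 2F F_u + F E_v)/(2D), Gamma^u_uv = (G E_v - F G_u)/(2D), Gamma^u_vv = (2G F_v - G G_u - F G_v)/(2D), Gamma^v_uu = (2E F_u - E E_v - F E_u)/(2D), Gamma^v_uv = (E G_u - F E_v)/(2D), Gamma^v_vv = (E G_v - 2F F_v + F G_u)/(2D); substitute and cancel common factors

Answer: Gamma_uuu = 18*u^3/(9*u^4 + 64*v^6 - 64*v^4 + 16*v^2 + 1), Gamma_uuv = 0, Gamma_uvv = (72*u^2*v^2 - 12*u^2)/(9*u^4 + 64*v^6 - 64*v^4 + 16*v^2 + 1), Gamma_vuu = (48*u*v^3 - 24*u*v)/(9*u^4 + 64*v^6 - 64*v^4 + 16*v^2 + 1), Gamma_vuv = 0, Gamma_vvv = (192*v^5 - 128*v^3 + 16*v)/(9*u^4 + 64*v^6 - 64*v^4 + 16*v^2 + 1)


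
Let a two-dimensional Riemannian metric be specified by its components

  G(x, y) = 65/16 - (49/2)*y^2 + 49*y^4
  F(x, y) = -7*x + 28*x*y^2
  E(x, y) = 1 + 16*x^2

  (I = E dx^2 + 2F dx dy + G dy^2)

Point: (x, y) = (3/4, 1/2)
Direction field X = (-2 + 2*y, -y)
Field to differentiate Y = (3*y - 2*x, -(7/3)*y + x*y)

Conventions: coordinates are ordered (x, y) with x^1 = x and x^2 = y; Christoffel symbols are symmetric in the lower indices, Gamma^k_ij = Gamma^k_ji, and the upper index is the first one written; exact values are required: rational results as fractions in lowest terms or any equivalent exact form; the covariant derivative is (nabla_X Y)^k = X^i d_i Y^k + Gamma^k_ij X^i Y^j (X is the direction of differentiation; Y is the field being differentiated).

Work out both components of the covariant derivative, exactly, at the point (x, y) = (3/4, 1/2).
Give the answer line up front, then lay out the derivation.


Answer: (nabla_X Y)^x = 213/160, (nabla_X Y)^y = 7/24

E = 10, F = 0, G = 1 at the point
E_x = 24, E_y = 0, F_x = 0, F_y = 21, G_x = 0, G_y = 0
EG - F^2 = 10;  g^inv = (1/10) * [[1, 0], [0, 10]]
first-kind symbols [ij,l] = (1/2)(d_i g_jl + d_j g_il - d_l g_ij): [xx,x] = E_x/2 = 12, [xx,y] = F_x - E_y/2 = 0, [xy,x] = E_y/2 = 0, [xy,y] = G_x/2 = 0, [yy,x] = F_y - G_x/2 = 21, [yy,y] = G_y/2 = 0
Gamma^x_ij = (G*[ij,x] - F*[ij,y])/(EG - F^2), Gamma^y_ij = (E*[ij,y] - F*[ij,x])/(EG - F^2)
Gamma_xxx = 6/5, Gamma_xxy = 0, Gamma_xyy = 21/10, Gamma_yxx = 0, Gamma_yxy = 0, Gamma_yyy = 0
X = (-1, -1/2), Y = (0, -19/24) at the point


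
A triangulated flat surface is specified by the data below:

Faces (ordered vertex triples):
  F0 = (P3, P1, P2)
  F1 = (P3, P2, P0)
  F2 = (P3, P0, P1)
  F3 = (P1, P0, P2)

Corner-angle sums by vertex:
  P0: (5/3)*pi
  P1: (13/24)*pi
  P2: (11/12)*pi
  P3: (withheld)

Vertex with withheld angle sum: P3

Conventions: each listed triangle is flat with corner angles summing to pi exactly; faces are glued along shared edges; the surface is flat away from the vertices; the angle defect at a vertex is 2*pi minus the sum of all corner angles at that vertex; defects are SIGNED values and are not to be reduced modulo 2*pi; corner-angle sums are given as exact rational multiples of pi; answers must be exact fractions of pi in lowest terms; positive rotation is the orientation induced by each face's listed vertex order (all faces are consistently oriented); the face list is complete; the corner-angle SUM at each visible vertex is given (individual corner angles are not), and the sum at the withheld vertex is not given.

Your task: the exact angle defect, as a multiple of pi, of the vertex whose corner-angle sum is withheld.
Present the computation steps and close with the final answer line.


V = 4, E = 6, F = 4; chi = V - E + F = 2
Gauss-Bonnet: total defect = 2*pi*chi = 4*pi; visible defects sum to (23/8)*pi

Answer: defect(P3) = (9/8)*pi


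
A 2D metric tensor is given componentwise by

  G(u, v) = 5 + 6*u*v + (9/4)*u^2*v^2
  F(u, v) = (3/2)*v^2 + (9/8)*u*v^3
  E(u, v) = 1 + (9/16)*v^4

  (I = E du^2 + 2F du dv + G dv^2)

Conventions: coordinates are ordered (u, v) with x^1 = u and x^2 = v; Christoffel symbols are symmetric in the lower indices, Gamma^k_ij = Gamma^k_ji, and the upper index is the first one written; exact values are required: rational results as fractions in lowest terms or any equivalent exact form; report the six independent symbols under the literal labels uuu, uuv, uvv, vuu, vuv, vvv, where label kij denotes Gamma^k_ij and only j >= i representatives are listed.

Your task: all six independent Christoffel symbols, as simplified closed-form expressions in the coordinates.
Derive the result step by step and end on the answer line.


E = 1 + (9/16)*v^4; F = (3/2)*v^2 + (9/8)*u*v^3; G = 5 + 6*u*v + (9/4)*u^2*v^2
Gamma^k_ij = (1/2) g^{kl} (d_i g_jl + d_j g_il - d_l g_ij), with g^inv = (1/(EG-F^2)) [[G, -F], [-F, E]]
first partials: E_u = 0, E_v = (9/4)*v^3, F_u = (9/8)*v^3, F_v = 3*v + (27/8)*u*v^2, G_u = 6*v + (9/2)*u*v^2, G_v = 6*u + (9/2)*u^2*v
D = EG - F^2 = 5 + 6*u*v + (9/16)*v^4 + (9/4)*u^2*v^2
expanded: Gamma^u_uu = (G E_u - 2F F_u + F E_v)/(2D), Gamma^u_uv = (G E_v - F G_u)/(2D), Gamma^u_vv = (2G F_v - G G_u - F G_v)/(2D), Gamma^v_uu = (2E F_u - E E_v - F E_u)/(2D), Gamma^v_uv = (E G_u - F E_v)/(2D), Gamma^v_vv = (E G_v - 2F F_v + F G_u)/(2D); substitute and cancel common factors

Answer: Gamma_uuu = 0, Gamma_uuv = 18*v^3/(36*u^2*v^2 + 96*u*v + 9*v^4 + 80), Gamma_uvv = 18*u*v^2/(36*u^2*v^2 + 96*u*v + 9*v^4 + 80), Gamma_vuu = 0, Gamma_vuv = (36*u*v^2 + 48*v)/(36*u^2*v^2 + 96*u*v + 9*v^4 + 80), Gamma_vvv = (36*u^2*v + 48*u)/(36*u^2*v^2 + 96*u*v + 9*v^4 + 80)


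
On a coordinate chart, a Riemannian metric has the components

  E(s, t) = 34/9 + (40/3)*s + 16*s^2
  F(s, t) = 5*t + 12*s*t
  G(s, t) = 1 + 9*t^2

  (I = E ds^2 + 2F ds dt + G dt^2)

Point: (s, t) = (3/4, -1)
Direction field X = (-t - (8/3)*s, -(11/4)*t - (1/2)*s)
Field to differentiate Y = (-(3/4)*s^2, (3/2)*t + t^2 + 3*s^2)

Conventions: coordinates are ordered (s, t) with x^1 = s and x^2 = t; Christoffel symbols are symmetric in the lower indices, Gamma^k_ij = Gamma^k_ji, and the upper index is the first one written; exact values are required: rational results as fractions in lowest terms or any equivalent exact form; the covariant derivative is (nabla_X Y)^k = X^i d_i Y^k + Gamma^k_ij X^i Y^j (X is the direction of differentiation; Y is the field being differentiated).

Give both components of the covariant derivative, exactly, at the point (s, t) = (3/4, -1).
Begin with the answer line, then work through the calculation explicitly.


Answer: (nabla_X Y)^s = 47871/18304, (nabla_X Y)^t = -243281/36608

E = 205/9, F = -14, G = 10 at the point
E_s = 112/3, E_t = 0, F_s = -12, F_t = 14, G_s = 0, G_t = -18
EG - F^2 = 286/9;  g^inv = (9/286) * [[10, 14], [14, 205/9]]
first-kind symbols [ij,l] = (1/2)(d_i g_jl + d_j g_il - d_l g_ij): [ss,s] = E_s/2 = 56/3, [ss,t] = F_s - E_t/2 = -12, [st,s] = E_t/2 = 0, [st,t] = G_s/2 = 0, [tt,s] = F_t - G_s/2 = 14, [tt,t] = G_t/2 = -9
Gamma^s_ij = (G*[ij,s] - F*[ij,t])/(EG - F^2), Gamma^t_ij = (E*[ij,t] - F*[ij,s])/(EG - F^2)
Gamma_sss = 84/143, Gamma_sst = 0, Gamma_stt = 63/143, Gamma_tss = -54/143, Gamma_tst = 0, Gamma_ttt = -81/286
X = (-1, 19/8), Y = (-27/64, 19/16) at the point


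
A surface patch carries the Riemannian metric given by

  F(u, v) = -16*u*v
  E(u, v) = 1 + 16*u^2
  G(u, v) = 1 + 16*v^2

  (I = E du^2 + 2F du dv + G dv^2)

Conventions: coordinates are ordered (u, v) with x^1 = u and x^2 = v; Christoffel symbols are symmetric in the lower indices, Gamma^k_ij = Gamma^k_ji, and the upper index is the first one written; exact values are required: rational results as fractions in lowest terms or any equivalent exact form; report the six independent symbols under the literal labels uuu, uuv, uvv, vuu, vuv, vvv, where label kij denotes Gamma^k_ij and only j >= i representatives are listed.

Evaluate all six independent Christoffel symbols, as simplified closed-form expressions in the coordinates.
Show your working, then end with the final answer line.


E = 1 + 16*u^2; F = -16*u*v; G = 1 + 16*v^2
Gamma^k_ij = (1/2) g^{kl} (d_i g_jl + d_j g_il - d_l g_ij), with g^inv = (1/(EG-F^2)) [[G, -F], [-F, E]]
first partials: E_u = 32*u, E_v = 0, F_u = -16*v, F_v = -16*u, G_u = 0, G_v = 32*v
D = EG - F^2 = 1 + 16*v^2 + 16*u^2
expanded: Gamma^u_uu = (G E_u - 2F F_u + F E_v)/(2D), Gamma^u_uv = (G E_v - F G_u)/(2D), Gamma^u_vv = (2G F_v - G G_u - F G_v)/(2D), Gamma^v_uu = (2E F_u - E E_v - F E_u)/(2D), Gamma^v_uv = (E G_u - F E_v)/(2D), Gamma^v_vv = (E G_v - 2F F_v + F G_u)/(2D); substitute and cancel common factors

Answer: Gamma_uuu = 16*u/(16*u^2 + 16*v^2 + 1), Gamma_uuv = 0, Gamma_uvv = -16*u/(16*u^2 + 16*v^2 + 1), Gamma_vuu = -16*v/(16*u^2 + 16*v^2 + 1), Gamma_vuv = 0, Gamma_vvv = 16*v/(16*u^2 + 16*v^2 + 1)


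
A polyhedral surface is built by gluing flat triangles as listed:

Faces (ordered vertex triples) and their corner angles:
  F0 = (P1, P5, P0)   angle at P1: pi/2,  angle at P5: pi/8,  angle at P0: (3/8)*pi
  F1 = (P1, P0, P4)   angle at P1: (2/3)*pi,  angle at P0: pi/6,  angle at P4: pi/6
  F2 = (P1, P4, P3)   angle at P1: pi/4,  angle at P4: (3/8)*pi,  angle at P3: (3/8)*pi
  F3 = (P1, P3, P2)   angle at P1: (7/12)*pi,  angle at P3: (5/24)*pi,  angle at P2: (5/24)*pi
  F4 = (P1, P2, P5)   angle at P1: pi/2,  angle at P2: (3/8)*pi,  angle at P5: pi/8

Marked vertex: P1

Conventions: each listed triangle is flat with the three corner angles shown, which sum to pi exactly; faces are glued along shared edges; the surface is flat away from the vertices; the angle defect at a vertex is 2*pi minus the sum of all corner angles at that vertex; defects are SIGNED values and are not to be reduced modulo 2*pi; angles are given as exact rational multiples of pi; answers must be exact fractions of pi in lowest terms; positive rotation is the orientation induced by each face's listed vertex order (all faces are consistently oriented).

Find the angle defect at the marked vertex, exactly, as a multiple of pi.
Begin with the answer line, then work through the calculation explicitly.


Answer: defect(P1) = -pi/2

Sum of corner angles at P1: (5/2)*pi
defect = 2*pi - (5/2)*pi


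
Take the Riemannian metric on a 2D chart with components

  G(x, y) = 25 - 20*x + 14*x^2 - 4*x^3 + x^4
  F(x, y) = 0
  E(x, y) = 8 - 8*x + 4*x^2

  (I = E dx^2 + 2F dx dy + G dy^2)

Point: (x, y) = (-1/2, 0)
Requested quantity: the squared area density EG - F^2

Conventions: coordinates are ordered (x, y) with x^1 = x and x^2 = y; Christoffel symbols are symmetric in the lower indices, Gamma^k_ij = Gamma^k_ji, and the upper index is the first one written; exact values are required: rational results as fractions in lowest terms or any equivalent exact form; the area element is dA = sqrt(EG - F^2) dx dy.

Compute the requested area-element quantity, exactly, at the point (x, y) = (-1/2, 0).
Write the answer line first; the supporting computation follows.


Answer: EG - F^2 = 8125/16

E = 13, F = 0, G = 625/16; EG - F^2 = 8125/16


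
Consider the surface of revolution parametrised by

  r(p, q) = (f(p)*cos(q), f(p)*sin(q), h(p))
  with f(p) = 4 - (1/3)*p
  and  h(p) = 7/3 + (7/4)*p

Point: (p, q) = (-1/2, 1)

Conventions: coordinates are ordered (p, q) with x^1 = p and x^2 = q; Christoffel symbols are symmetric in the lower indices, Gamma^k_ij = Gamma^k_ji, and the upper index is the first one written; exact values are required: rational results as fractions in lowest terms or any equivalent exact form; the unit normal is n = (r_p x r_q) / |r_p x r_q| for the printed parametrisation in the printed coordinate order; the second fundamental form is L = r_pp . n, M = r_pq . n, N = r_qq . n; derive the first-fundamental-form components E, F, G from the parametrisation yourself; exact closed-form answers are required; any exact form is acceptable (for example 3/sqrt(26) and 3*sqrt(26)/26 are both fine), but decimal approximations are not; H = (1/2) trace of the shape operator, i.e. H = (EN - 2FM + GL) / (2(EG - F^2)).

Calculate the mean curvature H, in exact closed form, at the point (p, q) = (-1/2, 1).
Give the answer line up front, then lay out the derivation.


Answer: H = 63*sqrt(457)/11425

f = 25/6, f' = -1/3, f'' = 0, h' = 7/4, h'' = 0
E = 457/144, F = 0, G = 625/36; answer radicand W^2 = 457/144
unnormalised second-form numerators: l = 0, m = 0, n = 175/24; L = l/sqrt(457/144), and similarly M = m/sqrt(W^2), N = n/sqrt(W^2)
H = (E*n - 2*F*m + G*l) / (2*(EG - F^2)*sqrt(W^2)); E*n - 2*F*m + G*l = 79975/3456, EG - F^2 = 285625/5184, so H = (21/100)/sqrt(457/144)
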